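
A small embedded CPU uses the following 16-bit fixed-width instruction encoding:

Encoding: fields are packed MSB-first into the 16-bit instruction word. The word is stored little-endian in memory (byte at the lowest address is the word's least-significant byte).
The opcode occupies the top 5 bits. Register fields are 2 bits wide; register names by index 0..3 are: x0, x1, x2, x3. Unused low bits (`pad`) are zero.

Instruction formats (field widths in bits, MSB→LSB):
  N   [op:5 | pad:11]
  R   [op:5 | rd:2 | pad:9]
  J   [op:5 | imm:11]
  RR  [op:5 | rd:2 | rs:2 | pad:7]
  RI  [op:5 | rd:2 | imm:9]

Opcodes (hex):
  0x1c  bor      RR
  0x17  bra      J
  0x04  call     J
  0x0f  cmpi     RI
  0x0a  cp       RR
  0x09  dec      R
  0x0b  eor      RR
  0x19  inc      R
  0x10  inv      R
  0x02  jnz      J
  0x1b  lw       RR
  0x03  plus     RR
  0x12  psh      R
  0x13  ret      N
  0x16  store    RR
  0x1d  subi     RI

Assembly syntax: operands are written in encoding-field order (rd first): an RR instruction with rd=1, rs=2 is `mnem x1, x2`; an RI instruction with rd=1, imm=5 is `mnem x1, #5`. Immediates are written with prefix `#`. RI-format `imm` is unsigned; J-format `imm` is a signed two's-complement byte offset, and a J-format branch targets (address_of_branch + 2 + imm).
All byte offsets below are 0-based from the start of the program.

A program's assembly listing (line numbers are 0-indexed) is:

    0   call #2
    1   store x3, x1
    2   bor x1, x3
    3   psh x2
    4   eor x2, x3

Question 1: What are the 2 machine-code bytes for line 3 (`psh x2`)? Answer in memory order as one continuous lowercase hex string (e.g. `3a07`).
0094

3. psh fields op=0x12:5|rd=2:2|pad=0:9 → word 9400h → 00 94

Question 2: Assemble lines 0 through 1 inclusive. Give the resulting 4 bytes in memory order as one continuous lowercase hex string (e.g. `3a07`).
0. call fields op=0x4:5|imm=2:11 → word 2002h → 02 20
1. store fields op=0x16:5|rd=3:2|rs=1:2|pad=0:7 → word b680h → 80 b6

022080b6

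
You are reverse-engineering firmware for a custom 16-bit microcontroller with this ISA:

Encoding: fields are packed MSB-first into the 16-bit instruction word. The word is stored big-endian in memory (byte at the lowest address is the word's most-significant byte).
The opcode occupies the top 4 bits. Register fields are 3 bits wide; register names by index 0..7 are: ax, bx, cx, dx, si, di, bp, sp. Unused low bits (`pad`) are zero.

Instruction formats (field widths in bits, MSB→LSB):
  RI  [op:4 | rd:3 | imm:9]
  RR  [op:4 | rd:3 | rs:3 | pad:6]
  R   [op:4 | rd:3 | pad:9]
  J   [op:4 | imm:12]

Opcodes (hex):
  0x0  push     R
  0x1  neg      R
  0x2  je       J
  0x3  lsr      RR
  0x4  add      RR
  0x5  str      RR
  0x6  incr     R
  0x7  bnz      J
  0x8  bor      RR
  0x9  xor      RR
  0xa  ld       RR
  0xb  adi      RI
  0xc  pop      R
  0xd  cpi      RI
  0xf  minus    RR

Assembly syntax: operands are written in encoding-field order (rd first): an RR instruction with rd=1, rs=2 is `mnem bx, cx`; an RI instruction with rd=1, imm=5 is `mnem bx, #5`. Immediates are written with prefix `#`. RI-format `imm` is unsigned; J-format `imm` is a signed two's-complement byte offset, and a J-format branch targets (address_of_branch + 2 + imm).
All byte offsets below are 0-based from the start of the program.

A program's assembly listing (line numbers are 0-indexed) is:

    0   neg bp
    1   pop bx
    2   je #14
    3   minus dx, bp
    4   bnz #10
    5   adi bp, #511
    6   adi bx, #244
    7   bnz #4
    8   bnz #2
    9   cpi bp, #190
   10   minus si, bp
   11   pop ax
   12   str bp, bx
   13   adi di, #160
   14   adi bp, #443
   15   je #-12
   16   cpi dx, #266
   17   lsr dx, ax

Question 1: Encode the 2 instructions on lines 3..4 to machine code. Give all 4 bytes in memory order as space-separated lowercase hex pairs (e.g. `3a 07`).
3. minus fields op=0xf:4|rd=3:3|rs=6:3|pad=0:6 → word f780h → f7 80
4. bnz fields op=0x7:4|imm=10:12 → word 700ah → 70 0a

f7 80 70 0a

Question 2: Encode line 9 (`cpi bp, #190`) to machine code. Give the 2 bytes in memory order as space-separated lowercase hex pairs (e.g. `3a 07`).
9. cpi fields op=0xd:4|rd=6:3|imm=190:9 → word dcbeh → dc be

dc be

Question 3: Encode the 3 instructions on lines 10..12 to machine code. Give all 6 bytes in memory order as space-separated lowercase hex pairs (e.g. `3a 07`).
10. minus fields op=0xf:4|rd=4:3|rs=6:3|pad=0:6 → word f980h → f9 80
11. pop fields op=0xc:4|rd=0:3|pad=0:9 → word c000h → c0 00
12. str fields op=0x5:4|rd=6:3|rs=1:3|pad=0:6 → word 5c40h → 5c 40

f9 80 c0 00 5c 40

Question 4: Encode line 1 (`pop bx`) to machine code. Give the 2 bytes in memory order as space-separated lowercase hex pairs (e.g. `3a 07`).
c2 00

L1: pop op=0xc:4|rd=1:3|pad=0:9 ⇒ 0xc200 ⇒ big c2 00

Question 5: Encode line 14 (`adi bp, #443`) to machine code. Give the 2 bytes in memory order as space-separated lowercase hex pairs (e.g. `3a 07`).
line 14 (adi): pack op=0xb:4|rd=6:3|imm=443:9 = 0xbdbb; big→ bd bb

bd bb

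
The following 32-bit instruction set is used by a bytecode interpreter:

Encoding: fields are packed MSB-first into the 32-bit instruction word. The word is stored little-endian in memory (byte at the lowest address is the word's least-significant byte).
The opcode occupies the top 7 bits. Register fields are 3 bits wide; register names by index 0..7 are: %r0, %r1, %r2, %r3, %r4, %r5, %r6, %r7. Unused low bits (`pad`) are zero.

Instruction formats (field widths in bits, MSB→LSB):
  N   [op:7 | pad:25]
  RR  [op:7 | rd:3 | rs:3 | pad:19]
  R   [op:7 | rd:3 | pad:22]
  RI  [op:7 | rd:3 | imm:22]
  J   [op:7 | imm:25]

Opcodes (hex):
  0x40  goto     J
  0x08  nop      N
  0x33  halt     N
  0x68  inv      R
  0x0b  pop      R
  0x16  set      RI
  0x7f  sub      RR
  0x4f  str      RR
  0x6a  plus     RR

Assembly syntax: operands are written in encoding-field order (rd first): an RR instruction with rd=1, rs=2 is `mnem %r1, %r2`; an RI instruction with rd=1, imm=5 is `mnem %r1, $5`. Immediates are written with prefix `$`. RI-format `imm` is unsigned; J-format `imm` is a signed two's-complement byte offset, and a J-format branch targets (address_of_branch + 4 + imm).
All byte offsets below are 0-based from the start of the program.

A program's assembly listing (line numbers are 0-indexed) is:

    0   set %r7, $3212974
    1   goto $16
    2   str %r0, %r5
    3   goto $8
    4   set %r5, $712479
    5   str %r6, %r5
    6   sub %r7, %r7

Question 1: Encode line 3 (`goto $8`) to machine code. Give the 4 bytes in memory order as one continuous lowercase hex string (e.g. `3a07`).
08000080

3. goto fields op=0x40:7|imm=8:25 → word 80000008h → 08 00 00 80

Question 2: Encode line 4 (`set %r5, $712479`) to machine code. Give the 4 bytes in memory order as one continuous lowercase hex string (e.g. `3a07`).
1fdf4a2d

line 4 (set): pack op=0x16:7|rd=5:3|imm=712479:22 = 0x2d4adf1f; little→ 1f df 4a 2d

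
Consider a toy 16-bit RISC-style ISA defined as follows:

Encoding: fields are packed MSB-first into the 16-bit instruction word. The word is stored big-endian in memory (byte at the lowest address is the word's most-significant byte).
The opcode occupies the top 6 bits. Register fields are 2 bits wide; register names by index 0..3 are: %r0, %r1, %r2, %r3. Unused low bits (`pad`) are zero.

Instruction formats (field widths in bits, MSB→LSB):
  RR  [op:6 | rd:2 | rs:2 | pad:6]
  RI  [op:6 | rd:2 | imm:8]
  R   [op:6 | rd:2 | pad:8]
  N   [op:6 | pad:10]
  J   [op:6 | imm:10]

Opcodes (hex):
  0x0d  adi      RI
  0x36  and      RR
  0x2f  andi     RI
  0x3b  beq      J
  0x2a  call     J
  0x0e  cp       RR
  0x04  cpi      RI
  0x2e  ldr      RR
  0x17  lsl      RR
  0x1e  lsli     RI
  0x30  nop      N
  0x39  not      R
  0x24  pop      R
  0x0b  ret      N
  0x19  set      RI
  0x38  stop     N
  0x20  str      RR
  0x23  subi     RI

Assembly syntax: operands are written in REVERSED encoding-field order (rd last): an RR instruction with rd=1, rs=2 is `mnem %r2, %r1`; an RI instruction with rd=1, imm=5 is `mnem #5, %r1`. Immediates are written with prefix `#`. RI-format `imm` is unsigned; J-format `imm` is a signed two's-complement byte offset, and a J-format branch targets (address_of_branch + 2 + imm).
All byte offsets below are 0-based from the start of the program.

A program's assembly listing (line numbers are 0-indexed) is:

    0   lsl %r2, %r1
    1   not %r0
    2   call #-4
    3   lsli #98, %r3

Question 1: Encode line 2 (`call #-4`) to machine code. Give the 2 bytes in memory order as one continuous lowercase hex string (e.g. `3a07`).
2. call fields op=0x2a:6|imm=-4:10 → word abfch → ab fc

abfc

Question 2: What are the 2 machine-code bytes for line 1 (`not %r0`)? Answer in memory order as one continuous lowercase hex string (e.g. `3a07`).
e400

1. not fields op=0x39:6|rd=0:2|pad=0:8 → word e400h → e4 00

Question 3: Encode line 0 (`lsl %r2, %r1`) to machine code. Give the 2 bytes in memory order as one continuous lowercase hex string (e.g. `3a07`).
5d80

0. lsl fields op=0x17:6|rd=1:2|rs=2:2|pad=0:6 → word 5d80h → 5d 80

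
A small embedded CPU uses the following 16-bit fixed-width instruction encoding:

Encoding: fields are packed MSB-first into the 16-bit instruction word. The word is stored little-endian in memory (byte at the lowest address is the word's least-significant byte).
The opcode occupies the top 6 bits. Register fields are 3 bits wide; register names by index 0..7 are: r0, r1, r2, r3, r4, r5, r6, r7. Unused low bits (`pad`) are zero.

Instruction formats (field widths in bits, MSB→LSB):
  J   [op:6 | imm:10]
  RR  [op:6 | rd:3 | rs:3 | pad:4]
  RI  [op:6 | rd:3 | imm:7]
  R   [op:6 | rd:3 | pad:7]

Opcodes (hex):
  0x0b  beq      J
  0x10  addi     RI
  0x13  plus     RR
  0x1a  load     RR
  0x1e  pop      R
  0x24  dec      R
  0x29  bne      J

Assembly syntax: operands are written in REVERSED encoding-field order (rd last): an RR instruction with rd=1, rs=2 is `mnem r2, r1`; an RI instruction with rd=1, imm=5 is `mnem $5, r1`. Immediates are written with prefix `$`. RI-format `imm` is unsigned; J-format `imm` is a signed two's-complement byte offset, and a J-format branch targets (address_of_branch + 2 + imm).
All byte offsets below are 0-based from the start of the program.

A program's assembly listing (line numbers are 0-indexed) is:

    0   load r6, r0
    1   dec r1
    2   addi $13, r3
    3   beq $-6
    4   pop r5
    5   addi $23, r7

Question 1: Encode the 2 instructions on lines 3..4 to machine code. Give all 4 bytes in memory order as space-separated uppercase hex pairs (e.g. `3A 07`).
FA 2F 80 7A

L3: beq op=0xb:6|imm=-6:10 ⇒ 0x2ffa ⇒ little fa 2f
L4: pop op=0x1e:6|rd=5:3|pad=0:7 ⇒ 0x7a80 ⇒ little 80 7a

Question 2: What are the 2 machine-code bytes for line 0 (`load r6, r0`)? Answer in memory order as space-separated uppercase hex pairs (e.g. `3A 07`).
line 0 (load): pack op=0x1a:6|rd=0:3|rs=6:3|pad=0:4 = 0x6860; little→ 60 68

60 68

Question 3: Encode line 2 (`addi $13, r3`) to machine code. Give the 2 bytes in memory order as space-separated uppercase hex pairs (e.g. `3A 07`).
line 2 (addi): pack op=0x10:6|rd=3:3|imm=13:7 = 0x418d; little→ 8d 41

8D 41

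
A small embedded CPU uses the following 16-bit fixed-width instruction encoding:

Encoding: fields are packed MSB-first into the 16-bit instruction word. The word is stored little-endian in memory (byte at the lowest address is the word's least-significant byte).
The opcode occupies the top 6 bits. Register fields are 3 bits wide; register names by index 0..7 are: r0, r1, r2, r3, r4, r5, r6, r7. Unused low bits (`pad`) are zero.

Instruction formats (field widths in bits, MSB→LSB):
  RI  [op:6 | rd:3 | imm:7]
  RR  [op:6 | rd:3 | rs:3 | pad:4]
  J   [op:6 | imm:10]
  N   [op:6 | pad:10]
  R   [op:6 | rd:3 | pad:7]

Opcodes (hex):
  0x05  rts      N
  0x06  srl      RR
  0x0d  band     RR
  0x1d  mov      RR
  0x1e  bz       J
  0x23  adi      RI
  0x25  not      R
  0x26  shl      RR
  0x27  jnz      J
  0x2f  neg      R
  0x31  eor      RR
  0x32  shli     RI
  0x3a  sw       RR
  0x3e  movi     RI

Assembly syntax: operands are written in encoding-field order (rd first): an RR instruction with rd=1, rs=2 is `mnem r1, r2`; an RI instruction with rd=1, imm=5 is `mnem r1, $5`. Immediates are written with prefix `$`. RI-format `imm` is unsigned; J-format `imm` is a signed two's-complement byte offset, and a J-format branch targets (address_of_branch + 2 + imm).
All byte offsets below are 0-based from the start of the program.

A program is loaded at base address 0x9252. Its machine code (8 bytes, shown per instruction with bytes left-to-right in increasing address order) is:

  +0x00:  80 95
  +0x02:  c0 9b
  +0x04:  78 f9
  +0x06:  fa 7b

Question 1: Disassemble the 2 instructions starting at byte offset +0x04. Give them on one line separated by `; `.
+0x04: 78 f9 ⇒ word 0xf978 (little)
  top 6b → 0x3e → movi [RI]
  rd@[9:7]=0x2 ⇒ r2
  imm@[6:0]=0x78 ⇒ $120
+0x06: fa 7b ⇒ word 0x7bfa (little)
  top 6b → 0x1e → bz [J]
  imm@[9:0]=0x3fa (s10→-6) ⇒ $-6

movi r2, $120; bz $-6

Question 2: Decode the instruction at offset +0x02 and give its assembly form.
shl r7, r4

[02] c0 9b → 0x9bc0
  op=0x9bc0>>10=0x26 ⇒ shl (RR)
  rd: (w>>7)&0x7=0x7 → r7
  rs: (w>>4)&0x7=0x4 → r4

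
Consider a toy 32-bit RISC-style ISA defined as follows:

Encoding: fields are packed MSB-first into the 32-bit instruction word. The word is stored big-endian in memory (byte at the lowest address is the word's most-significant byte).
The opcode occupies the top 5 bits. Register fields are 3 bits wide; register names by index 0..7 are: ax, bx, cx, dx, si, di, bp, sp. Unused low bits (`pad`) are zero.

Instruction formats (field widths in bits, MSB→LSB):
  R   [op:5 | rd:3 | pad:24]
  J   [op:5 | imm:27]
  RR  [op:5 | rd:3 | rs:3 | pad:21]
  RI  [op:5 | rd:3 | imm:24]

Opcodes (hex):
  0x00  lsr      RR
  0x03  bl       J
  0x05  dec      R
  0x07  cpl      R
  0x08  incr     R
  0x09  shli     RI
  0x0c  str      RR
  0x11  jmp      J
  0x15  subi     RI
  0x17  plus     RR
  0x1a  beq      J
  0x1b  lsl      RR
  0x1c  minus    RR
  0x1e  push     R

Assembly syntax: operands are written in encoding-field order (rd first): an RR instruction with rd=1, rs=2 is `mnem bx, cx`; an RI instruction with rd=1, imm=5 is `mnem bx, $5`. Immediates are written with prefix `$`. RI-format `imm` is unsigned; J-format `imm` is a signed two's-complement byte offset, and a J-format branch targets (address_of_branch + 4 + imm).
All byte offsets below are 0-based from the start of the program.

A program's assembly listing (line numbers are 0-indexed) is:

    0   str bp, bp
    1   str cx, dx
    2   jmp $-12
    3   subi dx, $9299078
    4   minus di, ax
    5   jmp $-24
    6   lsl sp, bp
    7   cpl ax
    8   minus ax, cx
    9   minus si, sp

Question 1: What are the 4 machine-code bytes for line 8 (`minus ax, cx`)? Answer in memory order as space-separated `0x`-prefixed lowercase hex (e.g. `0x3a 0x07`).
0xe0 0x40 0x00 0x00

8. minus fields op=0x1c:5|rd=0:3|rs=2:3|pad=0:21 → word e0400000h → e0 40 00 00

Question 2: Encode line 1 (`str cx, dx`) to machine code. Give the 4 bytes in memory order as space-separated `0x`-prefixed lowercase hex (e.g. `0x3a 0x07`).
line 1 (str): pack op=0xc:5|rd=2:3|rs=3:3|pad=0:21 = 0x62600000; big→ 62 60 00 00

0x62 0x60 0x00 0x00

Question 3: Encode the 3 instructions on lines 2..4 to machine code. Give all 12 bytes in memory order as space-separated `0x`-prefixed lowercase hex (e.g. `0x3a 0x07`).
line 2 (jmp): pack op=0x11:5|imm=-12:27 = 0x8ffffff4; big→ 8f ff ff f4
line 3 (subi): pack op=0x15:5|rd=3:3|imm=9299078:24 = 0xab8de486; big→ ab 8d e4 86
line 4 (minus): pack op=0x1c:5|rd=5:3|rs=0:3|pad=0:21 = 0xe5000000; big→ e5 00 00 00

0x8f 0xff 0xff 0xf4 0xab 0x8d 0xe4 0x86 0xe5 0x00 0x00 0x00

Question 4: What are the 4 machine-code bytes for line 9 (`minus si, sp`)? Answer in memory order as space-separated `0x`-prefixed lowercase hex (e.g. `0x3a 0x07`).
0xe4 0xe0 0x00 0x00

line 9 (minus): pack op=0x1c:5|rd=4:3|rs=7:3|pad=0:21 = 0xe4e00000; big→ e4 e0 00 00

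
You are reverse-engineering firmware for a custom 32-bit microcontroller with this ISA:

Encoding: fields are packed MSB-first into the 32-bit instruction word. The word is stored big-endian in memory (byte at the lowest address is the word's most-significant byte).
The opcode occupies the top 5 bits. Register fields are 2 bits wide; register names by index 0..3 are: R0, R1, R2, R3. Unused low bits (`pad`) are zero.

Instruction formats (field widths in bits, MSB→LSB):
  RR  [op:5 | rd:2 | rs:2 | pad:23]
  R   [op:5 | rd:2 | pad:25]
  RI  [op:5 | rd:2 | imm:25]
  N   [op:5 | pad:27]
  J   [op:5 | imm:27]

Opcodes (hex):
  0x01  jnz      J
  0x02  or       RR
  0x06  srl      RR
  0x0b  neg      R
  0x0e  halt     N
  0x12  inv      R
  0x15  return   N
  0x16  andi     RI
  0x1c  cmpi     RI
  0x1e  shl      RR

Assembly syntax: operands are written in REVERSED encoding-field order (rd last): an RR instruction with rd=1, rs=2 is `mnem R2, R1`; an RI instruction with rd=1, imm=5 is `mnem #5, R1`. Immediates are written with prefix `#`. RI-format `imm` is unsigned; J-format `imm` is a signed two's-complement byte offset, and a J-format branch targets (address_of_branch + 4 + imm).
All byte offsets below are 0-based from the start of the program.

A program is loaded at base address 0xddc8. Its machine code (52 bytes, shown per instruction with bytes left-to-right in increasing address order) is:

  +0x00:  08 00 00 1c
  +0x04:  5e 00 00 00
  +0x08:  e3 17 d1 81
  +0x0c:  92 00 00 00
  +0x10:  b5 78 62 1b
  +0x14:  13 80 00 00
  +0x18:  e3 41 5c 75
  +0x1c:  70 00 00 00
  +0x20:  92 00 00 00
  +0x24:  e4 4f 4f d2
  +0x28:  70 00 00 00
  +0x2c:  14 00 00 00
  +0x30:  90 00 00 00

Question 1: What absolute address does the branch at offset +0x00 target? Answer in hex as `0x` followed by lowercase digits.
0xdde8

off 0x00: read 08 00 00 1c as big → 0x0800001c
  top 5b → 0x1 → jnz [J]
  [26:0] imm=28 = #28
  target = base 0xddc8 + off 0x00 + 4 + imm 28 = 0xdde8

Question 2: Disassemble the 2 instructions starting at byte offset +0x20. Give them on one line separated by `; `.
@+20  big-endian(92 00 00 00) = 0x92000000
  opcode bits[31:27]=0x12: inv/R
  rd: (w>>25)&0x3=0x1 → R1
@+24  big-endian(e4 4f 4f d2) = 0xe44f4fd2
  opcode bits[31:27]=0x1c: cmpi/RI
  rd: (w>>25)&0x3=0x2 → R2
  imm: (w>>0)&0x1ffffff=0x4f4fd2 → #5197778

inv R1; cmpi #5197778, R2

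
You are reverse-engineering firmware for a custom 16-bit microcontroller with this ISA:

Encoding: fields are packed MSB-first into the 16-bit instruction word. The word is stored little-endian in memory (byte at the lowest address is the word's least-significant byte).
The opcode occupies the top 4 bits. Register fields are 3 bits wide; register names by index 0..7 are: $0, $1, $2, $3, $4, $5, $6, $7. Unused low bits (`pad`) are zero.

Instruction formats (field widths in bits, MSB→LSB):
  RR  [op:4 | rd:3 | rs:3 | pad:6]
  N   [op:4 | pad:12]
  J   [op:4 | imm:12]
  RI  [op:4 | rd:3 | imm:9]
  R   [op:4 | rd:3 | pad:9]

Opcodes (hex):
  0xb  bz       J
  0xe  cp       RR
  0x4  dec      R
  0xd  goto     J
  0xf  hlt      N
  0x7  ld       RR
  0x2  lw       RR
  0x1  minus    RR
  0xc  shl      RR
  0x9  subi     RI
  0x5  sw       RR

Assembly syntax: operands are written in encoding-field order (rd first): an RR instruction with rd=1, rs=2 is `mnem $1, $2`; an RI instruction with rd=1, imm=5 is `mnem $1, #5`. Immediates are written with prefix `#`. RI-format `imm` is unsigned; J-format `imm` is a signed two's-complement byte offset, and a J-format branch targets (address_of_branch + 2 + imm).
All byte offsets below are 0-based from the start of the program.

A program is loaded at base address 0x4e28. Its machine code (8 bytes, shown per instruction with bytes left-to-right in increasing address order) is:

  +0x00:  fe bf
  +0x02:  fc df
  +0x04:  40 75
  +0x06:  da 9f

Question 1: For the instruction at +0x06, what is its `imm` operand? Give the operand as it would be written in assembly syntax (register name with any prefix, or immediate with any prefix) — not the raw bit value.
#474

+0x06: da 9f ⇒ word 0x9fda (little)
  top 4b → 0x9 → subi [RI]
  [11:9] rd=7 = $7
  [8:0] imm=474 = #474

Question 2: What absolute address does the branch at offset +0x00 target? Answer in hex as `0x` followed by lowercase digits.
0x4e28

[00] fe bf → 0xbffe
  top 4b → 0xb → bz [J]
  [11:0] imm=4094 (s12→-2) = #-2
  target = base 0x4e28 + off 0x00 + 2 + imm -2 = 0x4e28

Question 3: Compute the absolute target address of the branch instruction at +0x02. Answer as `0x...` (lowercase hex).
0x4e28

off 0x02: read fc df as little → 0xdffc
  opcode bits[15:12]=0xd: goto/J
  imm: (w>>0)&0xfff=0xffc (s12→-4) → #-4
  target = base 0x4e28 + off 0x02 + 2 + imm -4 = 0x4e28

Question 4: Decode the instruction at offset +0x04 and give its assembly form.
[04] 40 75 → 0x7540
  op=0x7540>>12=0x7 ⇒ ld (RR)
  rd: (w>>9)&0x7=0x2 → $2
  rs: (w>>6)&0x7=0x5 → $5

ld $2, $5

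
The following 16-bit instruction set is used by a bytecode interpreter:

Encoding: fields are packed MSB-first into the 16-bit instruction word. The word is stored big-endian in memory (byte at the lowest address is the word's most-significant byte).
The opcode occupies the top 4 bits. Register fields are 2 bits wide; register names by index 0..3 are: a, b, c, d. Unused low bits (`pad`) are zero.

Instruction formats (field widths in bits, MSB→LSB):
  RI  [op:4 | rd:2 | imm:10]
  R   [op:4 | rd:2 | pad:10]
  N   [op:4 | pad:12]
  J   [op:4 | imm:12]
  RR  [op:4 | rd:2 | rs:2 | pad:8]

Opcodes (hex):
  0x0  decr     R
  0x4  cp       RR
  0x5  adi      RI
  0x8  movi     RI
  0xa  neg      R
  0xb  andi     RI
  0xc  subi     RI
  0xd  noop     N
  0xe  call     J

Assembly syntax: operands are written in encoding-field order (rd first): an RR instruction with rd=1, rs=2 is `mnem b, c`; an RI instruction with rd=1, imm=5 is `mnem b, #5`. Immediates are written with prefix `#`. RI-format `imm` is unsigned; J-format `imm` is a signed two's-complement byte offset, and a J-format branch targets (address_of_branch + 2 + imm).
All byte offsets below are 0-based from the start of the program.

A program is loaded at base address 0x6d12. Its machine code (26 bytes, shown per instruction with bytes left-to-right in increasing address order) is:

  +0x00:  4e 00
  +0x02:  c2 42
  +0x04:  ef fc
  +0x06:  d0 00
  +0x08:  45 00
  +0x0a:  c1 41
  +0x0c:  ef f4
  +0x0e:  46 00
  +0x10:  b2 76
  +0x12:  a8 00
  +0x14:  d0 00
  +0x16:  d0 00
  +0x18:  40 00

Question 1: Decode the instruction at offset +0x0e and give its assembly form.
off 0x0e: read 46 00 as big → 0x4600
  opcode bits[15:12]=0x4: cp/RR
  rd@[11:10]=0x1 ⇒ b
  rs@[9:8]=0x2 ⇒ c

cp b, c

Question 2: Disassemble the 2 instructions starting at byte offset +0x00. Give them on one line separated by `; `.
@+00  big-endian(4e 00) = 0x4e00
  top 4b → 0x4 → cp [RR]
  [11:10] rd=3 = d
  [9:8] rs=2 = c
@+02  big-endian(c2 42) = 0xc242
  top 4b → 0xc → subi [RI]
  [11:10] rd=0 = a
  [9:0] imm=578 = #578

cp d, c; subi a, #578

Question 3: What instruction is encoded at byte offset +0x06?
noop

off 0x06: read d0 00 as big → 0xd000
  opcode bits[15:12]=0xd: noop/N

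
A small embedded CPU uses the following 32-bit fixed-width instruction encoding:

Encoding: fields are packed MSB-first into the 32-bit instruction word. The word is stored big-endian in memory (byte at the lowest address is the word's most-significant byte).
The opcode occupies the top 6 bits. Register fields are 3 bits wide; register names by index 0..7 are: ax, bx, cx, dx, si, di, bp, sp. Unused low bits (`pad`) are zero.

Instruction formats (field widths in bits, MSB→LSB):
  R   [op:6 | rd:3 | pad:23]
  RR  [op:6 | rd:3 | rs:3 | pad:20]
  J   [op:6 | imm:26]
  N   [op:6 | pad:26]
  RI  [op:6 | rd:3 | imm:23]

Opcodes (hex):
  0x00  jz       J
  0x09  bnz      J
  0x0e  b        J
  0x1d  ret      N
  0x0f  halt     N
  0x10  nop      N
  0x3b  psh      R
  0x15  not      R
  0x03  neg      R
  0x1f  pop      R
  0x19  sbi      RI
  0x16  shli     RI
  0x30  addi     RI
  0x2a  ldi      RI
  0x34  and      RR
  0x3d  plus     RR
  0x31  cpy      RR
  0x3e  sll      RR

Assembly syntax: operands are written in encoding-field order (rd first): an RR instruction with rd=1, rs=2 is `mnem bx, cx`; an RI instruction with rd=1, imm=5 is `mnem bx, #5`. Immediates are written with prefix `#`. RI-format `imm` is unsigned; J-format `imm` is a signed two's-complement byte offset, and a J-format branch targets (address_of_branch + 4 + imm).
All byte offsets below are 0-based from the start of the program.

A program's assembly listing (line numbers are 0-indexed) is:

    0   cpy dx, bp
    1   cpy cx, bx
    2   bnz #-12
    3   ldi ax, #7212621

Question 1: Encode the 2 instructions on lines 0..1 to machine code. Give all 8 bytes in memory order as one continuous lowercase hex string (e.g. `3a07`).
line 0 (cpy): pack op=0x31:6|rd=3:3|rs=6:3|pad=0:20 = 0xc5e00000; big→ c5 e0 00 00
line 1 (cpy): pack op=0x31:6|rd=2:3|rs=1:3|pad=0:20 = 0xc5100000; big→ c5 10 00 00

c5e00000c5100000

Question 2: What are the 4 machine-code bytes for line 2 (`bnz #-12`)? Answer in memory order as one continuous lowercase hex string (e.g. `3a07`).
L2: bnz op=0x9:6|imm=-12:26 ⇒ 0x27fffff4 ⇒ big 27 ff ff f4

27fffff4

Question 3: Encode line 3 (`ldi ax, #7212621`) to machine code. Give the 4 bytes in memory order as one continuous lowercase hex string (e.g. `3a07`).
3. ldi fields op=0x2a:6|rd=0:3|imm=7212621:23 → word a86e0e4dh → a8 6e 0e 4d

a86e0e4d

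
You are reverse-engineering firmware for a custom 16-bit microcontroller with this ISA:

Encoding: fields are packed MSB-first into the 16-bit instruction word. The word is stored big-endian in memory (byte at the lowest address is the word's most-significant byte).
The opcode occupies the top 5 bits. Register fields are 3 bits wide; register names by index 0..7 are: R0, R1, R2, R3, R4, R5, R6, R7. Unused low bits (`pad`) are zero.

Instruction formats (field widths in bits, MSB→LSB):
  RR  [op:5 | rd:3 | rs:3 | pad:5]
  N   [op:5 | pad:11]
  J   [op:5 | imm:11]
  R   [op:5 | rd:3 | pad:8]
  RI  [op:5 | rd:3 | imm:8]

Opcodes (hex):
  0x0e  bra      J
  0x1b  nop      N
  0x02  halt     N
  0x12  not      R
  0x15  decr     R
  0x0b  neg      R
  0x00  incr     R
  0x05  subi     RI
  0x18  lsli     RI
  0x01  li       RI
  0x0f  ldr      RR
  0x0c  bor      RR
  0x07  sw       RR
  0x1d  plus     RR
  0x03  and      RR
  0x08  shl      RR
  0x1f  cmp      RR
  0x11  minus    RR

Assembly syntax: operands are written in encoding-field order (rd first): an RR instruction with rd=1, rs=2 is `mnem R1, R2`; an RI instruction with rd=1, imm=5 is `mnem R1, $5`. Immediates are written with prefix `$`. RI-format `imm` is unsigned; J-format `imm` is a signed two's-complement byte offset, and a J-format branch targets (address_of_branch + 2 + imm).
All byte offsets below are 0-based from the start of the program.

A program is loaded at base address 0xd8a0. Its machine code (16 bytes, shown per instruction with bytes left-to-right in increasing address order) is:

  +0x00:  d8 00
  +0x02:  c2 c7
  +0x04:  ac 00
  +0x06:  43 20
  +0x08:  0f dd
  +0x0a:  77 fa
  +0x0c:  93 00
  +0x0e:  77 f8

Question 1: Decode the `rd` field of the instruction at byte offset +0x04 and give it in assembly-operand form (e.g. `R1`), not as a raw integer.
R4

@+04  big-endian(ac 00) = 0xac00
  op=0xac00>>11=0x15 ⇒ decr (R)
  rd@[10:8]=0x4 ⇒ R4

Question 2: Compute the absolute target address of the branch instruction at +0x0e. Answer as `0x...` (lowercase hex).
+0x0e: 77 f8 ⇒ word 0x77f8 (big)
  opcode bits[15:11]=0xe: bra/J
  [10:0] imm=2040 (s11→-8) = $-8
  target = base 0xd8a0 + off 0x0e + 2 + imm -8 = 0xd8a8

0xd8a8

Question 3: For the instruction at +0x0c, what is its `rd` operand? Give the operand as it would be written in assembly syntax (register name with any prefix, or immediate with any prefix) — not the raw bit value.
+0x0c: 93 00 ⇒ word 0x9300 (big)
  opcode bits[15:11]=0x12: not/R
  [10:8] rd=3 = R3

R3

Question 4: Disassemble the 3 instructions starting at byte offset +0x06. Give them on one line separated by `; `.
@+06  big-endian(43 20) = 0x4320
  top 5b → 0x8 → shl [RR]
  rd: (w>>8)&0x7=0x3 → R3
  rs: (w>>5)&0x7=0x1 → R1
@+08  big-endian(0f dd) = 0x0fdd
  top 5b → 0x1 → li [RI]
  rd: (w>>8)&0x7=0x7 → R7
  imm: (w>>0)&0xff=0xdd → $221
@+0a  big-endian(77 fa) = 0x77fa
  top 5b → 0xe → bra [J]
  imm: (w>>0)&0x7ff=0x7fa (s11→-6) → $-6

shl R3, R1; li R7, $221; bra $-6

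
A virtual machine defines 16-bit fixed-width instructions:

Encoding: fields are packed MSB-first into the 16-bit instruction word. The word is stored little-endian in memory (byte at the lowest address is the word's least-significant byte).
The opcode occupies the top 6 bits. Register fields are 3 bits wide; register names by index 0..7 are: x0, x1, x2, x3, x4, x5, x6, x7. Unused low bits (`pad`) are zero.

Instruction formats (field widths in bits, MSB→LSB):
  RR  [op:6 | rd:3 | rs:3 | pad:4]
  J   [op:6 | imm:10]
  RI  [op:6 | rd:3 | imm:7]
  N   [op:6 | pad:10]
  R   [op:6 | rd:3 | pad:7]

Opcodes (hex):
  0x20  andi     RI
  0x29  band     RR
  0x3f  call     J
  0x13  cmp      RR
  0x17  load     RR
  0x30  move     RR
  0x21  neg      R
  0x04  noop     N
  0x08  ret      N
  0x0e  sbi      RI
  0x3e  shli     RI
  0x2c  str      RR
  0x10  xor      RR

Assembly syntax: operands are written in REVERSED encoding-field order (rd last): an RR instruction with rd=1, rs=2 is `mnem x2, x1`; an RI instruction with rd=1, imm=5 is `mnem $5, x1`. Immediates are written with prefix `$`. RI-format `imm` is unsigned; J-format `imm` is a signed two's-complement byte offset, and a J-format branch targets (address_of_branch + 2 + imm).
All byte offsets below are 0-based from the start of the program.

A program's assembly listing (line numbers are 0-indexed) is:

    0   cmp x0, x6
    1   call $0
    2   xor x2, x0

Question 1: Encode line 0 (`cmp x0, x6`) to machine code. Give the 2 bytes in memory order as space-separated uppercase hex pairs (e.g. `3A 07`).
00 4F

line 0 (cmp): pack op=0x13:6|rd=6:3|rs=0:3|pad=0:4 = 0x4f00; little→ 00 4f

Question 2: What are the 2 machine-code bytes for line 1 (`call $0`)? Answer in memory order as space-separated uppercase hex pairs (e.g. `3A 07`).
L1: call op=0x3f:6|imm=0:10 ⇒ 0xfc00 ⇒ little 00 fc

00 FC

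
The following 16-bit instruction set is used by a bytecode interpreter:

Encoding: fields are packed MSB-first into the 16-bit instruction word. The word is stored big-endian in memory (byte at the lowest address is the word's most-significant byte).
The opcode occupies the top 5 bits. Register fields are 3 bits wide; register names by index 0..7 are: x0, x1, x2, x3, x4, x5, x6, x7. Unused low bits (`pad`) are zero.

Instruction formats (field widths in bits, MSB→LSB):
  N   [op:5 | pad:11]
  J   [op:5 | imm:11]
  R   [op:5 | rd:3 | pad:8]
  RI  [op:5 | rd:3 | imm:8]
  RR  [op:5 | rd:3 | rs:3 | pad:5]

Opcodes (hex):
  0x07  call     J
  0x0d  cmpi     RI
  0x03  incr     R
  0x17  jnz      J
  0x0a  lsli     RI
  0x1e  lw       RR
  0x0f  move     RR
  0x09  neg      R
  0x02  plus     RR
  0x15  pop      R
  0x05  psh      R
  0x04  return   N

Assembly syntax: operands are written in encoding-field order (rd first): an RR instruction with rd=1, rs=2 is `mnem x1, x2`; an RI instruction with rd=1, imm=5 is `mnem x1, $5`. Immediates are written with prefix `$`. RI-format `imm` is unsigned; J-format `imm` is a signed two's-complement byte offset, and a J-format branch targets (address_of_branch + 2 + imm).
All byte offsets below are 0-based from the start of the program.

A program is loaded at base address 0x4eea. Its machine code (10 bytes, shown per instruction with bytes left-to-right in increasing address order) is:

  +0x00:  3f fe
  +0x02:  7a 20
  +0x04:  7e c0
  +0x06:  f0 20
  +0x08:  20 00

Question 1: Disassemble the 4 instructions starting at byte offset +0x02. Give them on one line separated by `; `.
move x2, x1; move x6, x6; lw x0, x1; return

[02] 7a 20 → 0x7a20
  top 5b → 0xf → move [RR]
  rd@[10:8]=0x2 ⇒ x2
  rs@[7:5]=0x1 ⇒ x1
[04] 7e c0 → 0x7ec0
  top 5b → 0xf → move [RR]
  rd@[10:8]=0x6 ⇒ x6
  rs@[7:5]=0x6 ⇒ x6
[06] f0 20 → 0xf020
  top 5b → 0x1e → lw [RR]
  rd@[10:8]=0x0 ⇒ x0
  rs@[7:5]=0x1 ⇒ x1
[08] 20 00 → 0x2000
  top 5b → 0x4 → return [N]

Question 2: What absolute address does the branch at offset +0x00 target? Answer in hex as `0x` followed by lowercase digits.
@+00  big-endian(3f fe) = 0x3ffe
  top 5b → 0x7 → call [J]
  imm@[10:0]=0x7fe (s11→-2) ⇒ $-2
  target = base 0x4eea + off 0x00 + 2 + imm -2 = 0x4eea

0x4eea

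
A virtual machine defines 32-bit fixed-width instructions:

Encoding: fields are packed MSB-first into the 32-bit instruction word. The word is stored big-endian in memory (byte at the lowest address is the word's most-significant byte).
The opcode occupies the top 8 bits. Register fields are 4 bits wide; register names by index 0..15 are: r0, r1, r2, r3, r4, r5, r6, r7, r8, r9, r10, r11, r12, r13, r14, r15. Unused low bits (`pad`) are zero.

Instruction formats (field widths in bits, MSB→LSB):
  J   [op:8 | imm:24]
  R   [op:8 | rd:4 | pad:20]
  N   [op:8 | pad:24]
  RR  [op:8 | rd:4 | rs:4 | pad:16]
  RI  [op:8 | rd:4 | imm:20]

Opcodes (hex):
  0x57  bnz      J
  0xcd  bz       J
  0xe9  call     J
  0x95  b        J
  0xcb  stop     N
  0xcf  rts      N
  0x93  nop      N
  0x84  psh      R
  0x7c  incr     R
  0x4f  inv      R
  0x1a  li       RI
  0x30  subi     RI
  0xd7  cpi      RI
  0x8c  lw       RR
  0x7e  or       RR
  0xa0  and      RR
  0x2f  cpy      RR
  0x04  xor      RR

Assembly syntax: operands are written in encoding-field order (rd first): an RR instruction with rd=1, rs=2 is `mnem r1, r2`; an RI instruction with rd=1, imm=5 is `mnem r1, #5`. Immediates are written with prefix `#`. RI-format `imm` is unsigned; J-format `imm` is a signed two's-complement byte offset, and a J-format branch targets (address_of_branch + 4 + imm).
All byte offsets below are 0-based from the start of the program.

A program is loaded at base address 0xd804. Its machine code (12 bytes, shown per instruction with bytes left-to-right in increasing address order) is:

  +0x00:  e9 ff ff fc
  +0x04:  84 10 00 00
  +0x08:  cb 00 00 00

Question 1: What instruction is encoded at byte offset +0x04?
@+04  big-endian(84 10 00 00) = 0x84100000
  top 8b → 0x84 → psh [R]
  [23:20] rd=1 = r1

psh r1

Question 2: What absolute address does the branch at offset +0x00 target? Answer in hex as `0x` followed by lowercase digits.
@+00  big-endian(e9 ff ff fc) = 0xe9fffffc
  top 8b → 0xe9 → call [J]
  imm: (w>>0)&0xffffff=0xfffffc (s24→-4) → #-4
  target = base 0xd804 + off 0x00 + 4 + imm -4 = 0xd804

0xd804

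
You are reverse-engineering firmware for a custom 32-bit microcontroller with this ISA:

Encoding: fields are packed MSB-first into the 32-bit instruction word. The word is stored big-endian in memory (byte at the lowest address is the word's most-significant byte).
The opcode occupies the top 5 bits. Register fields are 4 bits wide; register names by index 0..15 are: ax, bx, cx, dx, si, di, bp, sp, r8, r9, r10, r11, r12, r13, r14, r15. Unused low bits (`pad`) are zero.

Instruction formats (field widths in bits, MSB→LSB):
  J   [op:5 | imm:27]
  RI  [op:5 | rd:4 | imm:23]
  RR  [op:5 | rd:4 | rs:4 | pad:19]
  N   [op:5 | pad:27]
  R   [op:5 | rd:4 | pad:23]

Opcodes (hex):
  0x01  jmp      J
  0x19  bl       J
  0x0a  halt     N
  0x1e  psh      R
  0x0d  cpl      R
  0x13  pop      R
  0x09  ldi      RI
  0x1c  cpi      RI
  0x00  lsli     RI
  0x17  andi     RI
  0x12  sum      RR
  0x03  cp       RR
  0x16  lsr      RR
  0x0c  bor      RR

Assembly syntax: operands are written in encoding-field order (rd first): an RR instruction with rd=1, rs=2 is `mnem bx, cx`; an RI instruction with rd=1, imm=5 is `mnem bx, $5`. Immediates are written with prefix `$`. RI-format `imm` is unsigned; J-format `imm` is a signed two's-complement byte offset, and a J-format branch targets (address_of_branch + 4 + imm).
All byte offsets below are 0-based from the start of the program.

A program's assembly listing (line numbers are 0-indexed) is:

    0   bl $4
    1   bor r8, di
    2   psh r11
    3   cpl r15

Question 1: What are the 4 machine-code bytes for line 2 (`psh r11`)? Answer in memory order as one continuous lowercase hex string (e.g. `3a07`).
line 2 (psh): pack op=0x1e:5|rd=11:4|pad=0:23 = 0xf5800000; big→ f5 80 00 00

f5800000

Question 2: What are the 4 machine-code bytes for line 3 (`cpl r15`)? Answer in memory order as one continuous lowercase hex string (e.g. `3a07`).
3. cpl fields op=0xd:5|rd=15:4|pad=0:23 → word 6f800000h → 6f 80 00 00

6f800000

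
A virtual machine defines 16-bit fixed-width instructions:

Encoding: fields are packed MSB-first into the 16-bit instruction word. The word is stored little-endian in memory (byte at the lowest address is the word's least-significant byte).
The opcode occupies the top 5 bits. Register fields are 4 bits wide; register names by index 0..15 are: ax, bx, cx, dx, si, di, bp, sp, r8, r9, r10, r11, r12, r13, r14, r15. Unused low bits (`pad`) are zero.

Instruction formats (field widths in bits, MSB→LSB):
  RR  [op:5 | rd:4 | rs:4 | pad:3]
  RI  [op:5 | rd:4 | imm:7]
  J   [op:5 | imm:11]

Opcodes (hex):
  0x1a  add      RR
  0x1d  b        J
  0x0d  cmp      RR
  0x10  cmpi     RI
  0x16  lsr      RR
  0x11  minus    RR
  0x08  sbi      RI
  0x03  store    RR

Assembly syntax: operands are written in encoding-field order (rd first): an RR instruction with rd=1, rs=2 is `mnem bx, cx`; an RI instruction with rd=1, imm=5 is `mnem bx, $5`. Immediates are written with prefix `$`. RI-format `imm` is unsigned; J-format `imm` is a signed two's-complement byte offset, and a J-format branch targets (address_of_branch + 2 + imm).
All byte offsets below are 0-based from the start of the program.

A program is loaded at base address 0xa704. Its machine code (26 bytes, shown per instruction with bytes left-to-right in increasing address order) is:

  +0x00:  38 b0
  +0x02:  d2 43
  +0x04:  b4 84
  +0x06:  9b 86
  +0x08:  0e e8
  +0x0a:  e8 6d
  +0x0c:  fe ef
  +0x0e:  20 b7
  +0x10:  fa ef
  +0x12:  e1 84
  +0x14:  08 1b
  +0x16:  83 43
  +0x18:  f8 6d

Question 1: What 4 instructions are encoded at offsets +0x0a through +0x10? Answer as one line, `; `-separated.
cmp r11, r13; b $-2; lsr r14, si; b $-6

+0x0a: e8 6d ⇒ word 0x6de8 (little)
  opcode bits[15:11]=0xd: cmp/RR
  rd: (w>>7)&0xf=0xb → r11
  rs: (w>>3)&0xf=0xd → r13
+0x0c: fe ef ⇒ word 0xeffe (little)
  opcode bits[15:11]=0x1d: b/J
  imm: (w>>0)&0x7ff=0x7fe (s11→-2) → $-2
+0x0e: 20 b7 ⇒ word 0xb720 (little)
  opcode bits[15:11]=0x16: lsr/RR
  rd: (w>>7)&0xf=0xe → r14
  rs: (w>>3)&0xf=0x4 → si
+0x10: fa ef ⇒ word 0xeffa (little)
  opcode bits[15:11]=0x1d: b/J
  imm: (w>>0)&0x7ff=0x7fa (s11→-6) → $-6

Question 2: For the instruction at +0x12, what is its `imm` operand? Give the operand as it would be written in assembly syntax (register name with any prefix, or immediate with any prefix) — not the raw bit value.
$97

off 0x12: read e1 84 as little → 0x84e1
  op=0x84e1>>11=0x10 ⇒ cmpi (RI)
  rd: (w>>7)&0xf=0x9 → r9
  imm: (w>>0)&0x7f=0x61 → $97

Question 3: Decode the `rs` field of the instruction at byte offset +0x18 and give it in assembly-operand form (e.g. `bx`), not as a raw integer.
r15

off 0x18: read f8 6d as little → 0x6df8
  op=0x6df8>>11=0xd ⇒ cmp (RR)
  rd@[10:7]=0xb ⇒ r11
  rs@[6:3]=0xf ⇒ r15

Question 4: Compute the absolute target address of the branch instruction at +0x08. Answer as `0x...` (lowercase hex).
[08] 0e e8 → 0xe80e
  top 5b → 0x1d → b [J]
  [10:0] imm=14 = $14
  target = base 0xa704 + off 0x08 + 2 + imm 14 = 0xa71c

0xa71c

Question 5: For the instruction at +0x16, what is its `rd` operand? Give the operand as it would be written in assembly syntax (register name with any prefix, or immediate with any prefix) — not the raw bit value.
off 0x16: read 83 43 as little → 0x4383
  top 5b → 0x8 → sbi [RI]
  [10:7] rd=7 = sp
  [6:0] imm=3 = $3

sp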